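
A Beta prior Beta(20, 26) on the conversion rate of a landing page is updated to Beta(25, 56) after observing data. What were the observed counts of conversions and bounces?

Under Beta–binomial conjugacy the posterior parameters are (a+s, b+f).
So s = 25 − 20 = 5 and f = 56 − 26 = 30.

5 conversions and 30 bounces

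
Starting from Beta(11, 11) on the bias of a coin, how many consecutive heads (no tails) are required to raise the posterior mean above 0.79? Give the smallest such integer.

k = 31

After k heads and 0 tails the posterior is Beta(11+k, 11), with mean (11+k)/(11+11+k).
Set (11+k)/(22+k) > 0.79 and solve: k > (0.79·22 − 11)/(1 − 0.79) = 30.381.
The smallest integer exceeding 30.381 is 31, and checking k=31: (42)/(53) = 0.7925 > 0.79.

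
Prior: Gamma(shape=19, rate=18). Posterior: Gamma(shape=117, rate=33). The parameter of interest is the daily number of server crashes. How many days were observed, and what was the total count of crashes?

A Gamma(α, β) prior (rate parametrization) on a Poisson rate with n observations summing to S gives posterior Gamma(α+S, β+n).
Matching: Σxᵢ = 117 − 19 = 98 and n = 33 − 18 = 15.

n = 15 days with total 98 crashes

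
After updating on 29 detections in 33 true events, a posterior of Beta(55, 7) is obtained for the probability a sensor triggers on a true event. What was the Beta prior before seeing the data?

Beta(26, 3)

A Beta(α, β) prior with s successes and f failures in binomial data gives a Beta(α+s, β+f) posterior.
So α = 55 − 29 = 26 and β = 7 − 4 = 3.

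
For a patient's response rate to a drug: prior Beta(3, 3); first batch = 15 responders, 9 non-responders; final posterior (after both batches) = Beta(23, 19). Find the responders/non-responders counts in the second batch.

Sequential conjugate updates are equivalent to a single update on the pooled data, so total successes = posterior α − prior α and total failures = posterior β − prior β.
Total across both batches: 23−3=20 responders, 19−3=16 non-responders.
Subtract the first batch: 20−15=5 responders and 16−9=7 non-responders.

5 responders and 7 non-responders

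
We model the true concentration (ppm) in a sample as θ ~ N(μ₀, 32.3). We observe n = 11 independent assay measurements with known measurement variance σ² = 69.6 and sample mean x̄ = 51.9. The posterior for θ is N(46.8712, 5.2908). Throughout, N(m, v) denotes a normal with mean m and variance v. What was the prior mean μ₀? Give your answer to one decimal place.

The posterior mean is a precision-weighted average: μ_n = (τ₀μ₀ + τ_data·x̄)/(τ₀+τ_data), with τ₀=1/σ₀² and τ_data=n/σ².
Here τ₀ = 1/32.3 = 0.030960 and τ_data = 11/69.6 = 0.158046, so τ_n = 0.189006.
Rearranging for μ₀: μ₀ = (μ_n·τ_n − τ_data·x̄)/τ₀ = (46.8712·0.189006 − 0.158046·51.9) / 0.030960 = 0.656351/0.030960 ≈ 21.2.

μ₀ = 21.2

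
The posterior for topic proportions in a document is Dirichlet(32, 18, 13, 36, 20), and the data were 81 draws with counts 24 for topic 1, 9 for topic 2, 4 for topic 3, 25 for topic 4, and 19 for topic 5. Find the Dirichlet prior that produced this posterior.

For a Dirichlet(α) prior with multinomial counts c, the posterior is Dirichlet(α + c) componentwise.
Subtract each count from the matching posterior parameter: 32−24=8, 18−9=9, 13−4=9, 36−25=11, 20−19=1.

Dirichlet(8, 9, 9, 11, 1)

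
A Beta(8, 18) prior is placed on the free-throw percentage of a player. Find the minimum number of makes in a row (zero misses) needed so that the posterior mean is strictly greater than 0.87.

k = 113

After k makes and 0 misses the posterior is Beta(8+k, 18), with mean (8+k)/(8+18+k).
Set (8+k)/(26+k) > 0.87 and solve: k > (0.87·26 − 8)/(1 − 0.87) = 112.462.
The smallest integer exceeding 112.462 is 113, and checking k=113: (121)/(139) = 0.8705 > 0.87.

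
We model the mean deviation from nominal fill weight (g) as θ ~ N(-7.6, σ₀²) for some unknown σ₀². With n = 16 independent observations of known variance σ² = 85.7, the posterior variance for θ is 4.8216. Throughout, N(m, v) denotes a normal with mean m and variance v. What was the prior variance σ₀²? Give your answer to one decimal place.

For the Normal–Normal model with known σ², precisions add: τ_n = τ₀ + n/σ².
So 1/σ₀² = 1/4.8216 − 16/85.7 = 0.207400 − 0.186698 = 0.020702.
Hence σ₀² = 1/0.020702 ≈ 48.3.

σ₀² = 48.3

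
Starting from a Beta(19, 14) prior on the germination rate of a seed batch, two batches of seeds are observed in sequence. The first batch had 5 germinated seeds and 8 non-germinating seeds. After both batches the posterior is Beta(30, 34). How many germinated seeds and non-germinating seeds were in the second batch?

6 germinated seeds and 12 non-germinating seeds

Sequential conjugate updates are equivalent to a single update on the pooled data, so total successes = posterior α − prior α and total failures = posterior β − prior β.
Total across both batches: 30−19=11 germinated seeds, 34−14=20 non-germinating seeds.
Subtract the first batch: 11−5=6 germinated seeds and 20−8=12 non-germinating seeds.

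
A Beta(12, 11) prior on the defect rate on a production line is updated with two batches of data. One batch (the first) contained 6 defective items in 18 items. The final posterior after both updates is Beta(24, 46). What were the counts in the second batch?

6 defective items and 23 good items

Sequential conjugate updates are equivalent to a single update on the pooled data, so total successes = posterior α − prior α and total failures = posterior β − prior β.
Total across both batches: 24−12=12 defective items, 46−11=35 good items.
Subtract the first batch: 12−6=6 defective items and 35−12=23 good items.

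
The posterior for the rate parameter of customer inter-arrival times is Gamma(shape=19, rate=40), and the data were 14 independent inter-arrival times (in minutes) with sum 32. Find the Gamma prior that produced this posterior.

Gamma–exponential conjugacy: posterior shape = α + n, posterior rate = β + Σtᵢ.
So α = 19 − 14 = 5 and β = 40 − 32 = 8.

Gamma(shape=5, rate=8)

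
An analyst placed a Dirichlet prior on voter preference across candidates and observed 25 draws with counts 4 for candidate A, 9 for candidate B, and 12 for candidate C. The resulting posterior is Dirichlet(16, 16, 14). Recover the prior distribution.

Dirichlet(12, 7, 2)

For a Dirichlet(α) prior with multinomial counts c, the posterior is Dirichlet(α + c) componentwise.
Subtract each count from the matching posterior parameter: 16−4=12, 16−9=7, 14−12=2.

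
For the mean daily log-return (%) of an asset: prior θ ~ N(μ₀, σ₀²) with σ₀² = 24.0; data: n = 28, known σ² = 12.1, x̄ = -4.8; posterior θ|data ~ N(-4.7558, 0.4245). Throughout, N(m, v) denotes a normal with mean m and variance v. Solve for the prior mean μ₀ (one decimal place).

μ₀ = -2.3

With known observation variance, the Normal–Normal posterior has precision τ_n = τ₀ + n/σ² and mean μ_n = (τ₀μ₀ + (n/σ²)x̄)/τ_n.
Here τ₀ = 1/24.0 = 0.041667 and τ_data = 28/12.1 = 2.314050, so τ_n = 2.355717.
Rearranging for μ₀: μ₀ = (μ_n·τ_n − τ_data·x̄)/τ₀ = (-4.7558·2.355717 − 2.314050·-4.8) / 0.041667 = -0.095879/0.041667 ≈ -2.3.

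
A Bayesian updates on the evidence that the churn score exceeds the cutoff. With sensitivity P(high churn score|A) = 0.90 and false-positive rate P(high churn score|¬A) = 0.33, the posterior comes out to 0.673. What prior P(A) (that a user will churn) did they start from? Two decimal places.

In odds form, posterior odds = prior odds × likelihood ratio, so prior odds = posterior odds ÷ LR.
Posterior odds = 0.673/(1−0.673) = 2.0581. LR = 0.90/0.33 = 2.7273.
Prior odds = 2.0581/2.7273 = 0.7546, so P(A) = 0.7546/(1+0.7546) ≈ 0.43.

P(A) = 0.43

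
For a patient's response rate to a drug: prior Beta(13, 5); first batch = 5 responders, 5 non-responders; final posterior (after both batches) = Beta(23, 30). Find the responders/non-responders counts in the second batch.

5 responders and 20 non-responders

Sequential conjugate updates are equivalent to a single update on the pooled data, so total successes = posterior α − prior α and total failures = posterior β − prior β.
Total across both batches: 23−13=10 responders, 30−5=25 non-responders.
Subtract the first batch: 10−5=5 responders and 25−5=20 non-responders.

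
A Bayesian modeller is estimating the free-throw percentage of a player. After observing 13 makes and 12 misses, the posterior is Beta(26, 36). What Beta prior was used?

Beta(13, 24)

Under Beta–binomial conjugacy the posterior parameters are (a+s, b+f).
So a = 26 − 13 = 13 and b = 36 − 12 = 24.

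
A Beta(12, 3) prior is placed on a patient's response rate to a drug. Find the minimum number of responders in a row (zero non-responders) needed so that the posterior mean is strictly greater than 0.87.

k = 9

After k responders and 0 non-responders the posterior is Beta(12+k, 3), with mean (12+k)/(12+3+k).
Set (12+k)/(15+k) > 0.87 and solve: k > (0.87·15 − 12)/(1 − 0.87) = 8.077.
The smallest integer exceeding 8.077 is 9, and checking k=9: (21)/(24) = 0.8750 > 0.87.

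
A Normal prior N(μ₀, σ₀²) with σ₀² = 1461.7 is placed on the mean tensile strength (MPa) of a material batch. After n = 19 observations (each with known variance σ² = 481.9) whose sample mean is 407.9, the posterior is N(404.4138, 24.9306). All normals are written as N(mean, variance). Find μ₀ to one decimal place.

μ₀ = 203.5

The posterior mean is a precision-weighted average: μ_n = (τ₀μ₀ + τ_data·x̄)/(τ₀+τ_data), with τ₀=1/σ₀² and τ_data=n/σ².
Here τ₀ = 1/1461.7 = 0.000684 and τ_data = 19/481.9 = 0.039427, so τ_n = 0.040111.
Rearranging for μ₀: μ₀ = (μ_n·τ_n − τ_data·x̄)/τ₀ = (404.4138·0.040111 − 0.039427·407.9) / 0.000684 = 0.139169/0.000684 ≈ 203.5.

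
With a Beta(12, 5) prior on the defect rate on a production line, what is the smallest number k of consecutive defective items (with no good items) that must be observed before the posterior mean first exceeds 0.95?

After k defective items and 0 good items the posterior is Beta(12+k, 5), with mean (12+k)/(12+5+k).
Set (12+k)/(17+k) > 0.95 and solve: k > (0.95·17 − 12)/(1 − 0.95) = 83.000.
The smallest integer exceeding 83.000 is 84, and checking k=84: (96)/(101) = 0.9505 > 0.95.

k = 84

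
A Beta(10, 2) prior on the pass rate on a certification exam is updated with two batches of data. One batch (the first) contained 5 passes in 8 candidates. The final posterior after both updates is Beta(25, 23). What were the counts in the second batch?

Because Beta–binomial updating is additive in the counts, the combined data contributed (α_post−α_prior, β_post−β_prior) successes and failures.
Total across both batches: 25−10=15 passes, 23−2=21 failures.
Subtract the first batch: 15−5=10 passes and 21−3=18 failures.

10 passes and 18 failures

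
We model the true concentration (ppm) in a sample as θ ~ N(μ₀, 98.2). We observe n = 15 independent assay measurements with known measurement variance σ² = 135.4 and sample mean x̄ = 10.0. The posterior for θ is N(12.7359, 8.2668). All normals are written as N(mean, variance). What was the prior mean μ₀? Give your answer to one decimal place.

μ₀ = 42.5

The posterior mean is a precision-weighted average: μ_n = (τ₀μ₀ + τ_data·x̄)/(τ₀+τ_data), with τ₀=1/σ₀² and τ_data=n/σ².
Here τ₀ = 1/98.2 = 0.010183 and τ_data = 15/135.4 = 0.110783, so τ_n = 0.120966.
Rearranging for μ₀: μ₀ = (μ_n·τ_n − τ_data·x̄)/τ₀ = (12.7359·0.120966 − 0.110783·10.0) / 0.010183 = 0.432781/0.010183 ≈ 42.5.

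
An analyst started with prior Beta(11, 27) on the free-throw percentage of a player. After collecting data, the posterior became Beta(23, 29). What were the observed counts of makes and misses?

12 makes and 2 misses

Under Beta–binomial conjugacy the posterior parameters are (α+s, β+f).
Match parameters: s=23−11=12, f=29−27=2.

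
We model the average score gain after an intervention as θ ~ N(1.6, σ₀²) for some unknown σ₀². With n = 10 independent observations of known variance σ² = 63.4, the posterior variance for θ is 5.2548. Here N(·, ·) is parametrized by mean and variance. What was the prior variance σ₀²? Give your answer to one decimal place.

Posterior precision equals prior precision plus data precision: 1/σ_n² = 1/σ₀² + n/σ².
So 1/σ₀² = 1/5.2548 − 10/63.4 = 0.190302 − 0.157729 = 0.032573.
Hence σ₀² = 1/0.032573 ≈ 30.7.

σ₀² = 30.7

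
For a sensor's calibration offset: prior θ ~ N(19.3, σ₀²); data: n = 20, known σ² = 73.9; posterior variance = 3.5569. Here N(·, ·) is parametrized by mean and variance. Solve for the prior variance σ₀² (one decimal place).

For the Normal–Normal model with known σ², precisions add: τ_n = τ₀ + n/σ².
So 1/σ₀² = 1/3.5569 − 20/73.9 = 0.281144 − 0.270636 = 0.010508.
Hence σ₀² = 1/0.010508 ≈ 95.2.

σ₀² = 95.2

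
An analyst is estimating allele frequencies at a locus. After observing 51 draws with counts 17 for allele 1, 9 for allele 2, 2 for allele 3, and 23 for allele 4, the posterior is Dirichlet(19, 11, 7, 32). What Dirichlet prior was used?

Dirichlet(2, 2, 5, 9)

For a Dirichlet(α) prior with multinomial counts c, the posterior is Dirichlet(α + c) componentwise.
Subtract each count from the matching posterior parameter: 19−17=2, 11−9=2, 7−2=5, 32−23=9.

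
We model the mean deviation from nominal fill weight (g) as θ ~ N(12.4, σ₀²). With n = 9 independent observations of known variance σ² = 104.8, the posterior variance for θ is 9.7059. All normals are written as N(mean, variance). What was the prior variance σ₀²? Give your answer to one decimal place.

Posterior precision equals prior precision plus data precision: 1/σ_n² = 1/σ₀² + n/σ².
So 1/σ₀² = 1/9.7059 − 9/104.8 = 0.103030 − 0.085878 = 0.017152.
Hence σ₀² = 1/0.017152 ≈ 58.3.

σ₀² = 58.3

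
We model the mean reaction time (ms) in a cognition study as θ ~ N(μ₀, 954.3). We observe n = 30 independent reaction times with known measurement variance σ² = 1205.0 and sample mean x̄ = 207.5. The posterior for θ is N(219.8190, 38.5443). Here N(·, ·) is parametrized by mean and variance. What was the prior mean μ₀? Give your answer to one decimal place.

μ₀ = 512.5

The posterior mean is a precision-weighted average: μ_n = (τ₀μ₀ + τ_data·x̄)/(τ₀+τ_data), with τ₀=1/σ₀² and τ_data=n/σ².
Here τ₀ = 1/954.3 = 0.001048 and τ_data = 30/1205.0 = 0.024896, so τ_n = 0.025944.
Rearranging for μ₀: μ₀ = (μ_n·τ_n − τ_data·x̄)/τ₀ = (219.8190·0.025944 − 0.024896·207.5) / 0.001048 = 0.537064/0.001048 ≈ 512.5.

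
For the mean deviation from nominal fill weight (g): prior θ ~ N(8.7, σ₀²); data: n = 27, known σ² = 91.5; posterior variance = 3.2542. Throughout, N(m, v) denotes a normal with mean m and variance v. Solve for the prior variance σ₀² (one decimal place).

σ₀² = 81.9

For the Normal–Normal model with known σ², precisions add: τ_n = τ₀ + n/σ².
So 1/σ₀² = 1/3.2542 − 27/91.5 = 0.307295 − 0.295082 = 0.012213.
Hence σ₀² = 1/0.012213 ≈ 81.9.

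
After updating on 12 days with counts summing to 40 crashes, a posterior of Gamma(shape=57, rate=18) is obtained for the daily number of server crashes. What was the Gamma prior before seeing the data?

Gamma–Poisson conjugacy: posterior shape = α + Σxᵢ, posterior rate = β + n.
So α = 57 − 40 = 17 and β = 18 − 12 = 6.

Gamma(shape=17, rate=6)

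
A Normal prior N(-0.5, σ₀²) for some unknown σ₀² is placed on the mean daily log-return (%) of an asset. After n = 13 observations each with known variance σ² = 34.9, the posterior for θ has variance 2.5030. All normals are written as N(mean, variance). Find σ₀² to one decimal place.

σ₀² = 37.0

For the Normal–Normal model with known σ², precisions add: τ_n = τ₀ + n/σ².
So 1/σ₀² = 1/2.5030 − 13/34.9 = 0.399521 − 0.372493 = 0.027028.
Hence σ₀² = 1/0.027028 ≈ 37.0.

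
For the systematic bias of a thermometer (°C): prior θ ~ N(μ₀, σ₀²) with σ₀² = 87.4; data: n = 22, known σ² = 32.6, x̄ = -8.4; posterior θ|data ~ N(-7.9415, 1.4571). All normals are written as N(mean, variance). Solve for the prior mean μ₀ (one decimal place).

With known observation variance, the Normal–Normal posterior has precision τ_n = τ₀ + n/σ² and mean μ_n = (τ₀μ₀ + (n/σ²)x̄)/τ_n.
Here τ₀ = 1/87.4 = 0.011442 and τ_data = 22/32.6 = 0.674847, so τ_n = 0.686289.
Rearranging for μ₀: μ₀ = (μ_n·τ_n − τ_data·x̄)/τ₀ = (-7.9415·0.686289 − 0.674847·-8.4) / 0.011442 = 0.218551/0.011442 ≈ 19.1.

μ₀ = 19.1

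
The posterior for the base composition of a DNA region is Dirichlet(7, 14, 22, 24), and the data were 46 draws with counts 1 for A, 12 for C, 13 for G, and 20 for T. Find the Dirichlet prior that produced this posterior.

Dirichlet(6, 2, 9, 4)

For a Dirichlet(α) prior with multinomial counts c, the posterior is Dirichlet(α + c) componentwise.
Subtract each count from the matching posterior parameter: 7−1=6, 14−12=2, 22−13=9, 24−20=4.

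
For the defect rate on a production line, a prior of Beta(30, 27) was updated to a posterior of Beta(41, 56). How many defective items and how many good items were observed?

11 defective items and 29 good items

Beta is conjugate to the binomial likelihood: posterior = Beta(α+s, β+f).
Match parameters: s=41−30=11, f=56−27=29.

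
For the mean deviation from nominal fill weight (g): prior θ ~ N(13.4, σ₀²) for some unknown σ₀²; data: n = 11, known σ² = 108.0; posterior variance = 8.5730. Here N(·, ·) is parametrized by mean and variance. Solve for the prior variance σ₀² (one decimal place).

σ₀² = 67.6

For the Normal–Normal model with known σ², precisions add: τ_n = τ₀ + n/σ².
So 1/σ₀² = 1/8.5730 − 11/108.0 = 0.116645 − 0.101852 = 0.014793.
Hence σ₀² = 1/0.014793 ≈ 67.6.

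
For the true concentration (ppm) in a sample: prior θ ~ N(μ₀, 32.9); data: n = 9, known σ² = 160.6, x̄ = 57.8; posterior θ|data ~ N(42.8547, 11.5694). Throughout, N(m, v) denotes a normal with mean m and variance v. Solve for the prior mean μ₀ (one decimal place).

μ₀ = 15.3

With known observation variance, the Normal–Normal posterior has precision τ_n = τ₀ + n/σ² and mean μ_n = (τ₀μ₀ + (n/σ²)x̄)/τ_n.
Here τ₀ = 1/32.9 = 0.030395 and τ_data = 9/160.6 = 0.056040, so τ_n = 0.086435.
Rearranging for μ₀: μ₀ = (μ_n·τ_n − τ_data·x̄)/τ₀ = (42.8547·0.086435 − 0.056040·57.8) / 0.030395 = 0.465034/0.030395 ≈ 15.3.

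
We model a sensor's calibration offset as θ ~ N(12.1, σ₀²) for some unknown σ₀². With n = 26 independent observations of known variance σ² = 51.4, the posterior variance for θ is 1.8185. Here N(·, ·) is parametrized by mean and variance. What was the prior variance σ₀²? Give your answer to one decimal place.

σ₀² = 22.7

For the Normal–Normal model with known σ², precisions add: τ_n = τ₀ + n/σ².
So 1/σ₀² = 1/1.8185 − 26/51.4 = 0.549904 − 0.505837 = 0.044067.
Hence σ₀² = 1/0.044067 ≈ 22.7.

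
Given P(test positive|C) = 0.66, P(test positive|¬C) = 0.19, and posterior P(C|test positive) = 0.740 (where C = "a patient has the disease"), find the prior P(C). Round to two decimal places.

P(C) = 0.45

Bayes' rule in odds form gives O(C|E) = O(C)·[P(E|C)/P(E|¬C)], hence O(C) = O(C|E)/LR.
Posterior odds = 0.740/(1−0.740) = 2.8462. LR = 0.66/0.19 = 3.4737.
Prior odds = 2.8462/3.4737 = 0.8194, so P(C) = 0.8194/(1+0.8194) ≈ 0.45.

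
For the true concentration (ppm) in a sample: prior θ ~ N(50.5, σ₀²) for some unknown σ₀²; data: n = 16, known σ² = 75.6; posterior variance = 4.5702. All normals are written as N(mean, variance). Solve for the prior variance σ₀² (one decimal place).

For the Normal–Normal model with known σ², precisions add: τ_n = τ₀ + n/σ².
So 1/σ₀² = 1/4.5702 − 16/75.6 = 0.218809 − 0.211640 = 0.007169.
Hence σ₀² = 1/0.007169 ≈ 139.5.

σ₀² = 139.5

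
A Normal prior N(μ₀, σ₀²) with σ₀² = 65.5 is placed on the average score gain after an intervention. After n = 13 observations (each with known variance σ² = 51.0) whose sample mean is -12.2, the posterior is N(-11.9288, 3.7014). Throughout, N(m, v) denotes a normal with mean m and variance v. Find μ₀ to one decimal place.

With known observation variance, the Normal–Normal posterior has precision τ_n = τ₀ + n/σ² and mean μ_n = (τ₀μ₀ + (n/σ²)x̄)/τ_n.
Here τ₀ = 1/65.5 = 0.015267 and τ_data = 13/51.0 = 0.254902, so τ_n = 0.270169.
Rearranging for μ₀: μ₀ = (μ_n·τ_n − τ_data·x̄)/τ₀ = (-11.9288·0.270169 − 0.254902·-12.2) / 0.015267 = -0.112988/0.015267 ≈ -7.4.

μ₀ = -7.4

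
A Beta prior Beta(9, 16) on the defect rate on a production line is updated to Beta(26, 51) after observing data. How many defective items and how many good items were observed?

Beta is conjugate to the binomial likelihood: posterior = Beta(a+s, b+f).
So s = 26 − 9 = 17 and f = 51 − 16 = 35.

17 defective items and 35 good items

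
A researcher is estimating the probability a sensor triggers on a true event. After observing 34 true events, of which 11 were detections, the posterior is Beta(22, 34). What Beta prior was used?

Beta(11, 11)

Under Beta–binomial conjugacy the posterior parameters are (a+s, b+f).
Subtract the data counts: 22−11=11, 34−23=11.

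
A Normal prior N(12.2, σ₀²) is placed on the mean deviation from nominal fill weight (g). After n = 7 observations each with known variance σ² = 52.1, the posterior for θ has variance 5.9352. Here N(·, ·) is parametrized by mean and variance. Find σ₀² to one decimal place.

For the Normal–Normal model with known σ², precisions add: τ_n = τ₀ + n/σ².
So 1/σ₀² = 1/5.9352 − 7/52.1 = 0.168486 − 0.134357 = 0.034129.
Hence σ₀² = 1/0.034129 ≈ 29.3.

σ₀² = 29.3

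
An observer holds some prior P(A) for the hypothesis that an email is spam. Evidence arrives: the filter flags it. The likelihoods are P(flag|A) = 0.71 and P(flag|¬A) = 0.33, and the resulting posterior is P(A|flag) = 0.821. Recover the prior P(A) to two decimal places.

P(A) = 0.68

Bayes' rule in odds form gives O(A|E) = O(A)·[P(E|A)/P(E|¬A)], hence O(A) = O(A|E)/LR.
Posterior odds = 0.821/(1−0.821) = 4.5866. LR = 0.71/0.33 = 2.1515.
Prior odds = 4.5866/2.1515 = 2.1318, so P(A) = 2.1318/(1+2.1318) ≈ 0.68.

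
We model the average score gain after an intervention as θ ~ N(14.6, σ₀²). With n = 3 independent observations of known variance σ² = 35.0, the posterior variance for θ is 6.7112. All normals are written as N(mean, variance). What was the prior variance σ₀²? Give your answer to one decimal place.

σ₀² = 15.8

Posterior precision equals prior precision plus data precision: 1/σ_n² = 1/σ₀² + n/σ².
So 1/σ₀² = 1/6.7112 − 3/35.0 = 0.149005 − 0.085714 = 0.063291.
Hence σ₀² = 1/0.063291 ≈ 15.8.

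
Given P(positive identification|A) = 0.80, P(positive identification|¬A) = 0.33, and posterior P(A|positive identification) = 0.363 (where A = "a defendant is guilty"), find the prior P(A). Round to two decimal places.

In odds form, posterior odds = prior odds × likelihood ratio, so prior odds = posterior odds ÷ LR.
Posterior odds = 0.363/(1−0.363) = 0.5699. LR = 0.80/0.33 = 2.4242.
Prior odds = 0.5699/2.4242 = 0.2351, so P(A) = 0.2351/(1+0.2351) ≈ 0.19.

P(A) = 0.19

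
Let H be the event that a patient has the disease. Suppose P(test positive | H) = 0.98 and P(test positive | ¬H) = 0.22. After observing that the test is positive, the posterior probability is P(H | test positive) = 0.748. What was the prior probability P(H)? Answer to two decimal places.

In odds form, posterior odds = prior odds × likelihood ratio, so prior odds = posterior odds ÷ LR.
Posterior odds = 0.748/(1−0.748) = 2.9683. LR = 0.98/0.22 = 4.4545.
Prior odds = 2.9683/4.4545 = 0.6664, so P(H) = 0.6664/(1+0.6664) ≈ 0.40.

P(H) = 0.40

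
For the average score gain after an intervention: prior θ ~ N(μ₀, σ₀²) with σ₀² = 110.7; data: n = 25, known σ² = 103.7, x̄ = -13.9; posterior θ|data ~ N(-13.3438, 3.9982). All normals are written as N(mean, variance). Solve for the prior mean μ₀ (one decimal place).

The posterior mean is a precision-weighted average: μ_n = (τ₀μ₀ + τ_data·x̄)/(τ₀+τ_data), with τ₀=1/σ₀² and τ_data=n/σ².
Here τ₀ = 1/110.7 = 0.009033 and τ_data = 25/103.7 = 0.241080, so τ_n = 0.250113.
Rearranging for μ₀: μ₀ = (μ_n·τ_n − τ_data·x̄)/τ₀ = (-13.3438·0.250113 − 0.241080·-13.9) / 0.009033 = 0.013554/0.009033 ≈ 1.5.

μ₀ = 1.5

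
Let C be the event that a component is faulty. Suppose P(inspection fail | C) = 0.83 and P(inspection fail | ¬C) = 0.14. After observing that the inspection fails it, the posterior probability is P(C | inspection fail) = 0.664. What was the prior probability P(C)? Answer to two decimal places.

Bayes' rule in odds form gives O(C|E) = O(C)·[P(E|C)/P(E|¬C)], hence O(C) = O(C|E)/LR.
Posterior odds = 0.664/(1−0.664) = 1.9762. LR = 0.83/0.14 = 5.9286.
Prior odds = 1.9762/5.9286 = 0.3333, so P(C) = 0.3333/(1+0.3333) ≈ 0.25.

P(C) = 0.25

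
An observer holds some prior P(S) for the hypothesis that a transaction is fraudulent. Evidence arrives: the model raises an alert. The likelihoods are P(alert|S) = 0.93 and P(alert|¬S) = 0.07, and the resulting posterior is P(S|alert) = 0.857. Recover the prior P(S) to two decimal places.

In odds form, posterior odds = prior odds × likelihood ratio, so prior odds = posterior odds ÷ LR.
Posterior odds = 0.857/(1−0.857) = 5.9930. LR = 0.93/0.07 = 13.2857.
Prior odds = 5.9930/13.2857 = 0.4511, so P(S) = 0.4511/(1+0.4511) ≈ 0.31.

P(S) = 0.31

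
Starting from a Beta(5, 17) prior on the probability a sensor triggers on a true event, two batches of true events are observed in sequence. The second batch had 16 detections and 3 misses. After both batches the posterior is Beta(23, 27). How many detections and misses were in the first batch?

2 detections and 7 misses

Because Beta–binomial updating is additive in the counts, the combined data contributed (α_post−α_prior, β_post−β_prior) successes and failures.
Total across both batches: 23−5=18 detections, 27−17=10 misses.
Subtract the second batch: 18−16=2 detections and 10−3=7 misses.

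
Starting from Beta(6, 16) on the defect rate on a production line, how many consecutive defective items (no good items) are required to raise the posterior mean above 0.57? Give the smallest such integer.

After k defective items and 0 good items the posterior is Beta(6+k, 16), with mean (6+k)/(6+16+k).
Set (6+k)/(22+k) > 0.57 and solve: k > (0.57·22 − 6)/(1 − 0.57) = 15.209.
The smallest integer exceeding 15.209 is 16.

k = 16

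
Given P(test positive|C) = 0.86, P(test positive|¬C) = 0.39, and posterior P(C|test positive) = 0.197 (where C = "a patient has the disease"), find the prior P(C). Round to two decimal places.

In odds form, posterior odds = prior odds × likelihood ratio, so prior odds = posterior odds ÷ LR.
Posterior odds = 0.197/(1−0.197) = 0.2453. LR = 0.86/0.39 = 2.2051.
Prior odds = 0.2453/2.2051 = 0.1112, so P(C) = 0.1112/(1+0.1112) ≈ 0.10.

P(C) = 0.10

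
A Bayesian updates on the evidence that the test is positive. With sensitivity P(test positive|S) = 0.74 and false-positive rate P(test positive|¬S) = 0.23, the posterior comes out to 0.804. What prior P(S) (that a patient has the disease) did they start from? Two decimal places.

Bayes' rule in odds form gives O(S|E) = O(S)·[P(E|S)/P(E|¬S)], hence O(S) = O(S|E)/LR.
Posterior odds = 0.804/(1−0.804) = 4.1020. LR = 0.74/0.23 = 3.2174.
Prior odds = 4.1020/3.2174 = 1.2749, so P(S) = 1.2749/(1+1.2749) ≈ 0.56.

P(S) = 0.56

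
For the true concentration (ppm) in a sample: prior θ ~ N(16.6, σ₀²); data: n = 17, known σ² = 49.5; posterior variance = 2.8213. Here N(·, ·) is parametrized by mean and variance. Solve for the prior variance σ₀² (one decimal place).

For the Normal–Normal model with known σ², precisions add: τ_n = τ₀ + n/σ².
So 1/σ₀² = 1/2.8213 − 17/49.5 = 0.354447 − 0.343434 = 0.011013.
Hence σ₀² = 1/0.011013 ≈ 90.8.

σ₀² = 90.8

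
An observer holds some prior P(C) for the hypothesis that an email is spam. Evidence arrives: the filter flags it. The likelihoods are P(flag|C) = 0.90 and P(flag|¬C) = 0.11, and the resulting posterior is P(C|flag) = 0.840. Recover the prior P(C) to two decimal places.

Bayes' rule in odds form gives O(C|E) = O(C)·[P(E|C)/P(E|¬C)], hence O(C) = O(C|E)/LR.
Posterior odds = 0.840/(1−0.840) = 5.2500. LR = 0.90/0.11 = 8.1818.
Prior odds = 5.2500/8.1818 = 0.6417, so P(C) = 0.6417/(1+0.6417) ≈ 0.39.

P(C) = 0.39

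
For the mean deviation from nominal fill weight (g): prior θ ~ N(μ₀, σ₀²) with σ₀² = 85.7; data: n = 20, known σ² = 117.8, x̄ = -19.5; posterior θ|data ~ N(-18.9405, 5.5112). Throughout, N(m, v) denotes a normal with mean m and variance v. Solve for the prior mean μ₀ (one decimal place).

With known observation variance, the Normal–Normal posterior has precision τ_n = τ₀ + n/σ² and mean μ_n = (τ₀μ₀ + (n/σ²)x̄)/τ_n.
Here τ₀ = 1/85.7 = 0.011669 and τ_data = 20/117.8 = 0.169779, so τ_n = 0.181448.
Rearranging for μ₀: μ₀ = (μ_n·τ_n − τ_data·x̄)/τ₀ = (-18.9405·0.181448 − 0.169779·-19.5) / 0.011669 = -0.126025/0.011669 ≈ -10.8.

μ₀ = -10.8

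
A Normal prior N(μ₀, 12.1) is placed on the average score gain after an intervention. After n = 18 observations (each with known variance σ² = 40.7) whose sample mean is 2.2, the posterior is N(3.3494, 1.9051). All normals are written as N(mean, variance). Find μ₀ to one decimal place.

The posterior mean is a precision-weighted average: μ_n = (τ₀μ₀ + τ_data·x̄)/(τ₀+τ_data), with τ₀=1/σ₀² and τ_data=n/σ².
Here τ₀ = 1/12.1 = 0.082645 and τ_data = 18/40.7 = 0.442260, so τ_n = 0.524905.
Rearranging for μ₀: μ₀ = (μ_n·τ_n − τ_data·x̄)/τ₀ = (3.3494·0.524905 − 0.442260·2.2) / 0.082645 = 0.785145/0.082645 ≈ 9.5.

μ₀ = 9.5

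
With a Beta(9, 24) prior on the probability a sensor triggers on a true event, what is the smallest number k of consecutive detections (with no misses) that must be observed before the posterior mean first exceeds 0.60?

After k detections and 0 misses the posterior is Beta(9+k, 24), with mean (9+k)/(9+24+k).
Set (9+k)/(33+k) > 0.60 and solve: k > (0.60·33 − 9)/(1 − 0.60) = 27.000.
The smallest integer exceeding 27.000 is 28, and checking k=28: (37)/(61) = 0.6066 > 0.60.

k = 28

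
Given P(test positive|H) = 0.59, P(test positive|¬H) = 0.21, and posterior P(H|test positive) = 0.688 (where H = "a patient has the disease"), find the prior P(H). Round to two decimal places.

P(H) = 0.44

In odds form, posterior odds = prior odds × likelihood ratio, so prior odds = posterior odds ÷ LR.
Posterior odds = 0.688/(1−0.688) = 2.2051. LR = 0.59/0.21 = 2.8095.
Prior odds = 2.2051/2.8095 = 0.7849, so P(H) = 0.7849/(1+0.7849) ≈ 0.44.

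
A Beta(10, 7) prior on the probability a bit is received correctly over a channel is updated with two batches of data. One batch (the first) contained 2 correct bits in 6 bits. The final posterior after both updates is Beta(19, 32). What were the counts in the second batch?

Because Beta–binomial updating is additive in the counts, the combined data contributed (α_post−α_prior, β_post−β_prior) successes and failures.
Total across both batches: 19−10=9 correct bits, 32−7=25 errors.
Subtract the first batch: 9−2=7 correct bits and 25−4=21 errors.

7 correct bits and 21 errors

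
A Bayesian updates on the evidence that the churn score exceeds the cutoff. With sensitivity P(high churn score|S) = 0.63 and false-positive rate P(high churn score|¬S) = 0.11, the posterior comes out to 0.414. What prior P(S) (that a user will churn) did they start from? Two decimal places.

In odds form, posterior odds = prior odds × likelihood ratio, so prior odds = posterior odds ÷ LR.
Posterior odds = 0.414/(1−0.414) = 0.7065. LR = 0.63/0.11 = 5.7273.
Prior odds = 0.7065/5.7273 = 0.1234, so P(S) = 0.1234/(1+0.1234) ≈ 0.11.

P(S) = 0.11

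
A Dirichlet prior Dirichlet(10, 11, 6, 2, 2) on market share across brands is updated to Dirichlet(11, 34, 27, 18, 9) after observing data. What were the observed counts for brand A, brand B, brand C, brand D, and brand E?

counts (1, 23, 21, 16, 7)

For a Dirichlet(α) prior with multinomial counts c, the posterior is Dirichlet(α + c) componentwise.
Counts are posterior − prior componentwise: 11−10=1, 34−11=23, 27−6=21, 18−2=16, 9−2=7.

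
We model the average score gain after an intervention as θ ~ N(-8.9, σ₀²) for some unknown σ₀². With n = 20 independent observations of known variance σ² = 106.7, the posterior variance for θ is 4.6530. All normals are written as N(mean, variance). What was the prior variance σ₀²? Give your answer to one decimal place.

For the Normal–Normal model with known σ², precisions add: τ_n = τ₀ + n/σ².
So 1/σ₀² = 1/4.6530 − 20/106.7 = 0.214915 − 0.187441 = 0.027474.
Hence σ₀² = 1/0.027474 ≈ 36.4.

σ₀² = 36.4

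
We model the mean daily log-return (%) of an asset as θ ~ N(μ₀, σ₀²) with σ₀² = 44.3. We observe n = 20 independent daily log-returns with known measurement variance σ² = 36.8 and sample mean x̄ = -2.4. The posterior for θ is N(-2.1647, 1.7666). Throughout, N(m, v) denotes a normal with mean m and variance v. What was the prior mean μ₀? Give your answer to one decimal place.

The posterior mean is a precision-weighted average: μ_n = (τ₀μ₀ + τ_data·x̄)/(τ₀+τ_data), with τ₀=1/σ₀² and τ_data=n/σ².
Here τ₀ = 1/44.3 = 0.022573 and τ_data = 20/36.8 = 0.543478, so τ_n = 0.566051.
Rearranging for μ₀: μ₀ = (μ_n·τ_n − τ_data·x̄)/τ₀ = (-2.1647·0.566051 − 0.543478·-2.4) / 0.022573 = 0.079017/0.022573 ≈ 3.5.

μ₀ = 3.5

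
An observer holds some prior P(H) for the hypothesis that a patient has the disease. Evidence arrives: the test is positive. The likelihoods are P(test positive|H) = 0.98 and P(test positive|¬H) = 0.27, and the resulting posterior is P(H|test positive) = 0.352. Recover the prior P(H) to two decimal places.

P(H) = 0.13

Bayes' rule in odds form gives O(H|E) = O(H)·[P(E|H)/P(E|¬H)], hence O(H) = O(H|E)/LR.
Posterior odds = 0.352/(1−0.352) = 0.5432. LR = 0.98/0.27 = 3.6296.
Prior odds = 0.5432/3.6296 = 0.1497, so P(H) = 0.1497/(1+0.1497) ≈ 0.13.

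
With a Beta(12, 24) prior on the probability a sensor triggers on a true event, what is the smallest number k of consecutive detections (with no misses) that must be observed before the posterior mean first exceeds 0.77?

After k detections and 0 misses the posterior is Beta(12+k, 24), with mean (12+k)/(12+24+k).
Set (12+k)/(36+k) > 0.77 and solve: k > (0.77·36 − 12)/(1 − 0.77) = 68.348.
The smallest integer exceeding 68.348 is 69, and checking k=69: (81)/(105) = 0.7714 > 0.77.

k = 69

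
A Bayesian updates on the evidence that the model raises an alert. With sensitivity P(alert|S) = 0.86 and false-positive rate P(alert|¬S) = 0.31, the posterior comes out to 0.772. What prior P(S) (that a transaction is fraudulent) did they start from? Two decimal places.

P(S) = 0.55

In odds form, posterior odds = prior odds × likelihood ratio, so prior odds = posterior odds ÷ LR.
Posterior odds = 0.772/(1−0.772) = 3.3860. LR = 0.86/0.31 = 2.7742.
Prior odds = 3.3860/2.7742 = 1.2205, so P(S) = 1.2205/(1+1.2205) ≈ 0.55.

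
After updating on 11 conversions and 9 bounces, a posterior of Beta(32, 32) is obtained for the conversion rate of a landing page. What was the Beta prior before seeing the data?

Beta(21, 23)

Beta is conjugate to the binomial likelihood: posterior = Beta(α+s, β+f).
Subtract the data counts: 32−11=21, 32−9=23.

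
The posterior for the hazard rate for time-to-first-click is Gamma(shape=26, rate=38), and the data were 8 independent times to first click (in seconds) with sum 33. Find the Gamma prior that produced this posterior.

For an exponential likelihood with a Gamma(α, β) prior on the rate, n observations with total T give posterior Gamma(α+n, β+T).
So α = 26 − 8 = 18 and β = 38 − 33 = 5.

Gamma(shape=18, rate=5)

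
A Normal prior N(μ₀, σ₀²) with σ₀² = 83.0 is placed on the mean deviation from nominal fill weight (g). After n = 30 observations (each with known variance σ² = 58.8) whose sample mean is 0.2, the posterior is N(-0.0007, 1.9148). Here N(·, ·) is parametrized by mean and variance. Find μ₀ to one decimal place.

μ₀ = -8.5

With known observation variance, the Normal–Normal posterior has precision τ_n = τ₀ + n/σ² and mean μ_n = (τ₀μ₀ + (n/σ²)x̄)/τ_n.
Here τ₀ = 1/83.0 = 0.012048 and τ_data = 30/58.8 = 0.510204, so τ_n = 0.522252.
Rearranging for μ₀: μ₀ = (μ_n·τ_n − τ_data·x̄)/τ₀ = (-0.0007·0.522252 − 0.510204·0.2) / 0.012048 = -0.102406/0.012048 ≈ -8.5.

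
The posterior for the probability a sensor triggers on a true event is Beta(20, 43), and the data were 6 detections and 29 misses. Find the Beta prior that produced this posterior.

Beta(14, 14)

A Beta(α, β) prior with s successes and f failures in binomial data gives a Beta(α+s, β+f) posterior.
Subtract the data counts: 20−6=14, 43−29=14.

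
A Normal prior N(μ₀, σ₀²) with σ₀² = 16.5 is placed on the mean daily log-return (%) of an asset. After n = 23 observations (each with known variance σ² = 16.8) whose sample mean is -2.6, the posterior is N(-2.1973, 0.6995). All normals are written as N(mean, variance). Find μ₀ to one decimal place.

With known observation variance, the Normal–Normal posterior has precision τ_n = τ₀ + n/σ² and mean μ_n = (τ₀μ₀ + (n/σ²)x̄)/τ_n.
Here τ₀ = 1/16.5 = 0.060606 and τ_data = 23/16.8 = 1.369048, so τ_n = 1.429654.
Rearranging for μ₀: μ₀ = (μ_n·τ_n − τ_data·x̄)/τ₀ = (-2.1973·1.429654 − 1.369048·-2.6) / 0.060606 = 0.418146/0.060606 ≈ 6.9.

μ₀ = 6.9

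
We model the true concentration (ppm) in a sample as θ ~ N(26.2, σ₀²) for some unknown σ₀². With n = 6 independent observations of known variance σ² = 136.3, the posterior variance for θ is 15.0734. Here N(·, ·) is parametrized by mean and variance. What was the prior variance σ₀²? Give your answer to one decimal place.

Posterior precision equals prior precision plus data precision: 1/σ_n² = 1/σ₀² + n/σ².
So 1/σ₀² = 1/15.0734 − 6/136.3 = 0.066342 − 0.044021 = 0.022321.
Hence σ₀² = 1/0.022321 ≈ 44.8.

σ₀² = 44.8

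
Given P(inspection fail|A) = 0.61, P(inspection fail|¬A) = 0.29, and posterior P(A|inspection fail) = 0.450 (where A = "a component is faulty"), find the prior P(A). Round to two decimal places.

In odds form, posterior odds = prior odds × likelihood ratio, so prior odds = posterior odds ÷ LR.
Posterior odds = 0.450/(1−0.450) = 0.8182. LR = 0.61/0.29 = 2.1034.
Prior odds = 0.8182/2.1034 = 0.3890, so P(A) = 0.3890/(1+0.3890) ≈ 0.28.

P(A) = 0.28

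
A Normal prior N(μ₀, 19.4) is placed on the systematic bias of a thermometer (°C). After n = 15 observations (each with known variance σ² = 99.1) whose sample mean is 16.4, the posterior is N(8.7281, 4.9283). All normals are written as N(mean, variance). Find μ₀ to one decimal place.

μ₀ = -13.8

The posterior mean is a precision-weighted average: μ_n = (τ₀μ₀ + τ_data·x̄)/(τ₀+τ_data), with τ₀=1/σ₀² and τ_data=n/σ².
Here τ₀ = 1/19.4 = 0.051546 and τ_data = 15/99.1 = 0.151362, so τ_n = 0.202908.
Rearranging for μ₀: μ₀ = (μ_n·τ_n − τ_data·x̄)/τ₀ = (8.7281·0.202908 − 0.151362·16.4) / 0.051546 = -0.711335/0.051546 ≈ -13.8.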